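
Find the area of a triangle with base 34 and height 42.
Area = (1/2) * base * height
Area = (1/2) * 34 * 42
Area = 714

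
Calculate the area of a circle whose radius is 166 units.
Area = pi * r²
Area = pi * 166²
Area = pi * 27556
Area = 86569.73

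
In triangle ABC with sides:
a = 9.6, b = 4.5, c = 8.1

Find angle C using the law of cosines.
cos(C) = (a² + b² - c²)/(2ab)
cos(C) = (9.6² + 4.5² - 8.1²)/(2·9.6·4.5) = 46.8/86.4 = 0.541667
C = arccos(0.541667) = 57.2°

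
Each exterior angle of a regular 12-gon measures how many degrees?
Exterior angle of a regular n-gon = 360/n
Exterior angle = 360/12
Exterior angle = 30 degrees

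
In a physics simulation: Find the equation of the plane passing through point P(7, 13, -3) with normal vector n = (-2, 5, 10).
d = n·P = (-2)(7) + (5)(13) + (10)(-3) = 21
Plane: -2x + 5y + 10z = 21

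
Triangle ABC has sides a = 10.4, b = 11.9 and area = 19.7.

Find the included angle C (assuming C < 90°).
Area = ½ab·sin(C)  →  sin(C) = 2·Area/(ab)
sin(C) = 2·19.7/(10.4·11.9) = 0.318358
C = arcsin(0.318358) = 18.56°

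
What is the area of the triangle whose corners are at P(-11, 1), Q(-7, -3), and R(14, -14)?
Using the coordinate formula: Area = (1/2)|x₁(y₂-y₃) + x₂(y₃-y₁) + x₃(y₁-y₂)|
Area = (1/2)|(-11)((-3)-(-14)) + (-7)((-14)-1) + 14(1-(-3))|
Area = (1/2)|(-11)*11 + (-7)*(-15) + 14*4|
Area = (1/2)|(-121) + 105 + 56|
Area = (1/2)*40 = 20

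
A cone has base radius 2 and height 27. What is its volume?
Volume = (1/3) * pi * r² * h
Volume = (1/3) * pi * 2² * 27
Volume = (1/3) * pi * 4 * 27
Volume = (1/3) * pi * 108
Volume = 113.10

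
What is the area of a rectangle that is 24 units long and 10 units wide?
Area = length * width
Area = 24 * 10
Area = 240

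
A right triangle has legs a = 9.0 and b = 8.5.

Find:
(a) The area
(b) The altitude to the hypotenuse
(a) Area = ½ab = ½·9.0·8.5 = 38.25
(b) Hypotenuse c = √(9.0² + 8.5²) = √153.25 = 12.3794
    Area = ½·c·h_c  →  h_c = 2·Area/c = 2·38.25/12.3794 = 6.18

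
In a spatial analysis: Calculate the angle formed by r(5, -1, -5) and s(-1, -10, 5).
r·s = -20, |r|² = 51, |s|² = 126
cos θ = -20/√6426 ≈ -0.2495
θ ≈ 104.4°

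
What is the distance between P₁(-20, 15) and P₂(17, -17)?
Using the distance formula: d = sqrt((x₂-x₁)² + (y₂-y₁)²)
dx = 17 - (-20) = 37
dy = (-17) - 15 = -32
d = sqrt(37² + (-32)²) = sqrt(1369 + 1024) = sqrt(2393) = 48.92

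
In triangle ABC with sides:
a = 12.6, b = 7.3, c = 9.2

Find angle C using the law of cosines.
cos(C) = (a² + b² - c²)/(2ab)
cos(C) = (12.6² + 7.3² - 9.2²)/(2·12.6·7.3) = 127.41/183.96 = 0.692596
C = arccos(0.692596) = 46.16°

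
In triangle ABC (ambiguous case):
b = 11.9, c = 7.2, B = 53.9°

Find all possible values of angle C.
sin(C)/c = sin(B)/b  →  sin(C) = c·sin(B)/b = 7.2·sin(53.9°)/11.9 = 0.488868
C₁ = arcsin(0.488868) = 29.27°,  C₂ = 180° - C₁ = 150.73°
Check C₂: A = 180° - 53.9° - 150.73° = -24.63° ≤ 0, rejected
C = 29.27° (one solution)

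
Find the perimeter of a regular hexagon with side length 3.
Perimeter = number of sides * side length
Perimeter = 6 * 3
Perimeter = 18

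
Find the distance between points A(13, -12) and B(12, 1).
Using the distance formula: d = sqrt((x₂-x₁)² + (y₂-y₁)²)
dx = 12 - 13 = -1
dy = 1 - (-12) = 13
d = sqrt((-1)² + 13²) = sqrt(1 + 169) = sqrt(170) = 13.04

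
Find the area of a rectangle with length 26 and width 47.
Area = length * width
Area = 26 * 47
Area = 1222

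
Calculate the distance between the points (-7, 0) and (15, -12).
Using the distance formula: d = sqrt((x₂-x₁)² + (y₂-y₁)²)
dx = 15 - (-7) = 22
dy = (-12) - 0 = -12
d = sqrt(22² + (-12)²) = sqrt(484 + 144) = sqrt(628) = 25.06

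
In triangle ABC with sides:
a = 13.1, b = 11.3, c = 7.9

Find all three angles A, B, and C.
By the law of cosines:
cos(A) = (b² + c² - a²)/(2bc) = 0.103562  →  A = 84.06°
cos(B) = (a² + c² - b²)/(2ac) = 0.513721  →  B = 59.09°
cos(C) = (a² + b² - c²)/(2ab) = 0.800142  →  C = 36.86°
Check: A + B + C = 180.0° ✓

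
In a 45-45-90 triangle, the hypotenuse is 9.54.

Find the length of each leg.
In a 45-45-90 triangle, hypotenuse = leg·√2  →  leg = hypotenuse/√2
leg = 9.54/√2 = 6.746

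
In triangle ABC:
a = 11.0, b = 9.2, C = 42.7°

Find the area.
Using A = ½ab·sin(C):
A = ½·11.0·9.2·sin(42.7°) = ½·101.2·0.678160 = 34.31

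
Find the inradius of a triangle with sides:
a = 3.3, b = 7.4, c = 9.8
s = (a+b+c)/2 = (3.3+7.4+9.8)/2 = 10.25
Area = √(s(s-a)(s-b)(s-c)) = √(10.25·6.95·2.85·0.45) = 9.55835
r = Area/s = 9.55835/10.25 = 0.9325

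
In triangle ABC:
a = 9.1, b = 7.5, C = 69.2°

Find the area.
Using A = ½ab·sin(C):
A = ½·9.1·7.5·sin(69.2°) = ½·68.25·0.934826 = 31.9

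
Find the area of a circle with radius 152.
Area = pi * r²
Area = pi * 152²
Area = pi * 23104
Area = 72583.36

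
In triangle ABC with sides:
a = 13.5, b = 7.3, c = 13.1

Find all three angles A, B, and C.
By the law of cosines:
cos(A) = (b² + c² - a²)/(2bc) = 0.222995  →  A = 77.12°
cos(B) = (a² + c² - b²)/(2ac) = 0.849788  →  B = 31.81°
cos(C) = (a² + b² - c²)/(2ab) = 0.324353  →  C = 71.07°
Check: A + B + C = 180.0° ✓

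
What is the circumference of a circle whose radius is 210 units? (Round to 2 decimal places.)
Circumference = 2 * pi * r
Circumference = 2 * pi * 210
Circumference = 1319.47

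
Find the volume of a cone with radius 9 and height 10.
Volume = (1/3) * pi * r² * h
Volume = (1/3) * pi * 9² * 10
Volume = (1/3) * pi * 81 * 10
Volume = (1/3) * pi * 810
Volume = 848.23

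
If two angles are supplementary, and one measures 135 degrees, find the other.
Supplementary angles sum to 180 degrees.
Other angle = 180 - 135
Other angle = 45 degrees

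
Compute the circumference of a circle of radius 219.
Circumference = 2 * pi * r
Circumference = 2 * pi * 219
Circumference = 1376.02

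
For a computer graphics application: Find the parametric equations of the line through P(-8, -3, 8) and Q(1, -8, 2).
Direction vector d = Q - P = (9, -5, -6)
x = -8 + 9t, y = -3 - 5t, z = 8 - 6t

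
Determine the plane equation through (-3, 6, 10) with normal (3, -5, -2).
d = n·P = (3)(-3) + (-5)(6) + (-2)(10) = -59
Plane: 3x - 5y - 2z = -59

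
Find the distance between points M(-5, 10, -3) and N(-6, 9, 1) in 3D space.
d = √[(-1)² + (-1)² + (4)²] = √18 = 4.243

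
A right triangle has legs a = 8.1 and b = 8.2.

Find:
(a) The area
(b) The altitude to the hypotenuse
(a) Area = ½ab = ½·8.1·8.2 = 33.21
(b) Hypotenuse c = √(8.1² + 8.2²) = √132.85 = 11.5261
    Area = ½·c·h_c  →  h_c = 2·Area/c = 2·33.21/11.5261 = 5.763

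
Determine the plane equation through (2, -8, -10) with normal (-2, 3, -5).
d = n·P = (-2)(2) + (3)(-8) + (-5)(-10) = 22
Plane: -2x + 3y - 5z = 22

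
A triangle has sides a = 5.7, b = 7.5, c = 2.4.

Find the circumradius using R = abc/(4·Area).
s = (a+b+c)/2 = 7.8
Area = √(s(s-a)(s-b)(s-c)) = √(7.8·2.1·0.3·5.4) = 5.15127
R = abc/(4·Area) = (5.7·7.5·2.4)/(4·5.15127) = 102.6/20.60508 = 4.979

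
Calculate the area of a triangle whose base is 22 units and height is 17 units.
Area = (1/2) * base * height
Area = (1/2) * 22 * 17
Area = 187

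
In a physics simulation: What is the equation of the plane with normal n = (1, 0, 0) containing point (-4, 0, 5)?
d = n·P = (1)(-4) + (0)(0) + (0)(5) = -4
Plane: x = -4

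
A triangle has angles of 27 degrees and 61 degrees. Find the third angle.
Sum of angles in a triangle = 180 degrees
Third angle = 180 - 27 - 61
Third angle = 92 degrees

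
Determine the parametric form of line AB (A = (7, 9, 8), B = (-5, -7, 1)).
Direction vector d = B - A = (-12, -16, -7)
x = 7 - 12t, y = 9 - 16t, z = 8 - 7t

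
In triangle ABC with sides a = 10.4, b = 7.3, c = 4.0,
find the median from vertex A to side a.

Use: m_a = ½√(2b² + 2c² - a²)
m_a = ½√(2·7.3² + 2·4.0² - 10.4²)
m_a = ½√(106.58 + 32 - 108.16) = ½√30.42 = 2.758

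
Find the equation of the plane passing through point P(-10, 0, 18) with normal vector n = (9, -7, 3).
d = n·P = (9)(-10) + (-7)(0) + (3)(18) = -36
Plane: 9x - 7y + 3z = -36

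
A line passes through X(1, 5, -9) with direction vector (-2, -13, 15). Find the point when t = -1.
P(-1) = (1 + (-2)(-1), 5 + (-13)(-1), -9 + 15(-1)) = (3, 18, -24)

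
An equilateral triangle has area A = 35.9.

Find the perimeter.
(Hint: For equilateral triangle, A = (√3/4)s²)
A = (√3/4)s²  →  s² = 4A/√3 = 4·35.9/√3 = 82.9075
s = 9.10536
Perimeter = 3s = 27.32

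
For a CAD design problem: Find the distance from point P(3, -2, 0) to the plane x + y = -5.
d = |1(3) + 1(-2) + 0(0) - (-5)| / √(1² + 1² + 0²) = 6/√2 = 4.243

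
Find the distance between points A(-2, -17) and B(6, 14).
Using the distance formula: d = sqrt((x₂-x₁)² + (y₂-y₁)²)
dx = 6 - (-2) = 8
dy = 14 - (-17) = 31
d = sqrt(8² + 31²) = sqrt(64 + 961) = sqrt(1025) = 32.02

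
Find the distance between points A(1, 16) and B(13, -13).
Using the distance formula: d = sqrt((x₂-x₁)² + (y₂-y₁)²)
dx = 13 - 1 = 12
dy = (-13) - 16 = -29
d = sqrt(12² + (-29)²) = sqrt(144 + 841) = sqrt(985) = 31.38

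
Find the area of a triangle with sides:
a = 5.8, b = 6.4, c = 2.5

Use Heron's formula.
s = (a+b+c)/2 = (5.8+6.4+2.5)/2 = 7.35
A = √(s(s-a)(s-b)(s-c)) = √(7.35·1.55·0.95·4.85)
A = √52.4909 = 7.245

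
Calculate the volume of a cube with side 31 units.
Volume = s³
Volume = 31³
Volume = 29791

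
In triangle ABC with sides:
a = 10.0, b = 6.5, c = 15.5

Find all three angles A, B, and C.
By the law of cosines:
cos(A) = (b² + c² - a²)/(2bc) = 0.905707  →  A = 25.08°
cos(B) = (a² + c² - b²)/(2ac) = 0.961290  →  B = 15.99°
cos(C) = (a² + b² - c²)/(2ab) = -0.753846  →  C = 138.9°
Check: A + B + C = 180.0° ✓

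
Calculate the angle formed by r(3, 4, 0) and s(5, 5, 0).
r·s = 35, |r|² = 25, |s|² = 50
cos θ = 35/√1250 ≈ 0.9899
θ ≈ 8.13°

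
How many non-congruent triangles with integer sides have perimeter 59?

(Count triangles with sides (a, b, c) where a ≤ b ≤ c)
With a ≤ b ≤ c and a + b + c = 59, the triangle inequality a + b > c gives c < 59/2, so c ≤ 29.
Iterate a from 1 to ⌊p/3⌋ = 19; for each a, b ranges from a to ⌊(p−a)/2⌋ with c = p − a − b, keeping only c ≥ b.
Triples: (1, 29, 29), (2, 28, 29), (3, 27, 29), …
Count = 80 triangles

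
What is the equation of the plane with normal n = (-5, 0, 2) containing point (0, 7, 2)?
d = n·P = (-5)(0) + (0)(7) + (2)(2) = 4
Plane: -5x + 2z = 4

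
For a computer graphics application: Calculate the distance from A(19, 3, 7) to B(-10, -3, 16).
d = √[(-29)² + (-6)² + (9)²] = √958 = 30.95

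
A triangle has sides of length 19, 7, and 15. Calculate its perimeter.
Perimeter = sum of all sides
Perimeter = 19 + 7 + 15
Perimeter = 41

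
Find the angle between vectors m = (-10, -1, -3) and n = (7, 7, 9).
m·n = -104, |m|² = 110, |n|² = 179
cos θ = -104/√19690 ≈ -0.7412
θ ≈ 137.8°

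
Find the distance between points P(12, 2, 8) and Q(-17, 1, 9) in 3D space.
d = √[(-29)² + (-1)² + (1)²] = √843 = 29.03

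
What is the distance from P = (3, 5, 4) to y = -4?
d = |0(3) + 1(5) + 0(4) - (-4)| / √(0² + 1² + 0²) = 9/√1 = 9.0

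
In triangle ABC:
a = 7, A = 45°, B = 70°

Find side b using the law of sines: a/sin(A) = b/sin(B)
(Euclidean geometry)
b = a·sin(B)/sin(A) = 7·sin(70°)/sin(45°)
b = 7·0.939693/0.707107 = 9.302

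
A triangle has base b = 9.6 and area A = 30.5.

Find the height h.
A = ½bh  →  h = 2A/b
h = 2·30.5/9.6 = 6.354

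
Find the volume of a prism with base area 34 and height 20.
Volume = base area * height
Volume = 34 * 20
Volume = 680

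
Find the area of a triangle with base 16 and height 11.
Area = (1/2) * base * height
Area = (1/2) * 16 * 11
Area = 88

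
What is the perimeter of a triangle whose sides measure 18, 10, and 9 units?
Perimeter = sum of all sides
Perimeter = 18 + 10 + 9
Perimeter = 37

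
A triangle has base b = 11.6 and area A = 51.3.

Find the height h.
A = ½bh  →  h = 2A/b
h = 2·51.3/11.6 = 8.845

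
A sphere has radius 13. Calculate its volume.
Volume = (4/3) * pi * r³
Volume = (4/3) * pi * 13³
Volume = (4/3) * pi * 2197
Volume = 9202.77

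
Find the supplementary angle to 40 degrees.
Supplementary angles sum to 180 degrees.
Other angle = 180 - 40
Other angle = 140 degrees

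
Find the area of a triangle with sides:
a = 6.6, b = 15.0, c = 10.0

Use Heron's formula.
s = (a+b+c)/2 = (6.6+15.0+10.0)/2 = 15.8
A = √(s(s-a)(s-b)(s-c)) = √(15.8·9.2·0.8·5.8)
A = √674.47 = 25.97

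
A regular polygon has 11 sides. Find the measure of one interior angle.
Interior angle of a regular n-gon = (n-2)*180/n
Interior angle = (11-2)*180/11
Interior angle = 9*180/11
Interior angle = 1620/11
Interior angle = 147.27 degrees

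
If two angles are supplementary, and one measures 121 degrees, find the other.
Supplementary angles sum to 180 degrees.
Other angle = 180 - 121
Other angle = 59 degrees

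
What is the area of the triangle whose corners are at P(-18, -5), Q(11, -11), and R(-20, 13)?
Using the coordinate formula: Area = (1/2)|x₁(y₂-y₃) + x₂(y₃-y₁) + x₃(y₁-y₂)|
Area = (1/2)|(-18)((-11)-13) + 11(13-(-5)) + (-20)((-5)-(-11))|
Area = (1/2)|(-18)*(-24) + 11*18 + (-20)*6|
Area = (1/2)|432 + 198 + (-120)|
Area = (1/2)*510 = 255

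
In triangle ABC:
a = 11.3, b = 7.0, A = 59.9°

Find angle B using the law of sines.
sin(B)/b = sin(A)/a
sin(B) = b·sin(A)/a = 7.0·sin(59.9°)/11.3 = 0.535935
B = arcsin(0.535935) = 32.41°  (b ≤ a, so B ≤ A and the acute solution is unique)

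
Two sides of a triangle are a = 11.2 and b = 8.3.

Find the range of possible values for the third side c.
By the triangle inequality: |a - b| < c < a + b
|11.2 - 8.3| < c < 11.2 + 8.3
2.9 < c < 19.5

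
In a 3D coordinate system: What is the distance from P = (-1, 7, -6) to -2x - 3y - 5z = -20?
d = |(-2)(-1) + (-3)(7) + (-5)(-6) - (-20)| / √((-2)² + (-3)² + (-5)²) = 31/√38 = 5.029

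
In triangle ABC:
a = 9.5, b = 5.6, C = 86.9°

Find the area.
Using A = ½ab·sin(C):
A = ½·9.5·5.6·sin(86.9°) = ½·53.2·0.998537 = 26.56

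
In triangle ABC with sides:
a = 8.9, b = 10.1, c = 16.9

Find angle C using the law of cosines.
cos(C) = (a² + b² - c²)/(2ab)
cos(C) = (8.9² + 10.1² - 16.9²)/(2·8.9·10.1) = -104.39/179.78 = -0.580654
C = arccos(-0.580654) = 125.5°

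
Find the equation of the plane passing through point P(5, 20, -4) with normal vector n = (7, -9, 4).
d = n·P = (7)(5) + (-9)(20) + (4)(-4) = -161
Plane: 7x - 9y + 4z = -161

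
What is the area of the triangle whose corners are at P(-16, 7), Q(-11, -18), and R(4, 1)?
Using the coordinate formula: Area = (1/2)|x₁(y₂-y₃) + x₂(y₃-y₁) + x₃(y₁-y₂)|
Area = (1/2)|(-16)((-18)-1) + (-11)(1-7) + 4(7-(-18))|
Area = (1/2)|(-16)*(-19) + (-11)*(-6) + 4*25|
Area = (1/2)|304 + 66 + 100|
Area = (1/2)*470 = 235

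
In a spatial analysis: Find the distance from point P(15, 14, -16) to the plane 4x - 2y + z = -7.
d = |4(15) + (-2)(14) + 1(-16) - (-7)| / √(4² + (-2)² + 1²) = 23/√21 = 5.019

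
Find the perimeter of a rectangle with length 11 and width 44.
Perimeter = 2 * (length + width)
Perimeter = 2 * (11 + 44)
Perimeter = 2 * 55
Perimeter = 110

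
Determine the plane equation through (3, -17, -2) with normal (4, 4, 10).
d = n·P = (4)(3) + (4)(-17) + (10)(-2) = -76
Plane: 4x + 4y + 10z = -76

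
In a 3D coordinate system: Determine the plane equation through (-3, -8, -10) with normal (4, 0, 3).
d = n·P = (4)(-3) + (0)(-8) + (3)(-10) = -42
Plane: 4x + 3z = -42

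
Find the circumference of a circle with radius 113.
Circumference = 2 * pi * r
Circumference = 2 * pi * 113
Circumference = 710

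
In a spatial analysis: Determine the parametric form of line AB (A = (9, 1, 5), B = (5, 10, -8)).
Direction vector d = B - A = (-4, 9, -13)
x = 9 - 4t, y = 1 + 9t, z = 5 - 13t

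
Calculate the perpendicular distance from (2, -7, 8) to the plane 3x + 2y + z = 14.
d = |3(2) + 2(-7) + 1(8) - (14)| / √(3² + 2² + 1²) = 14/√14 = 3.742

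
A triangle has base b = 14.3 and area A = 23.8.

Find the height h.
A = ½bh  →  h = 2A/b
h = 2·23.8/14.3 = 3.329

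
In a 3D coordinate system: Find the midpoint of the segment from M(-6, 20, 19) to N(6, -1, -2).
Midpoint = ((-6+6)/2, (20-1)/2, (19-2)/2) = (0, 9.5, 8.5)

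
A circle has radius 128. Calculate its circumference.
Circumference = 2 * pi * r
Circumference = 2 * pi * 128
Circumference = 804.25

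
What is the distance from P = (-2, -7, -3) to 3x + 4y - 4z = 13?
d = |3(-2) + 4(-7) + (-4)(-3) - (13)| / √(3² + 4² + (-4)²) = 35/√41 = 5.466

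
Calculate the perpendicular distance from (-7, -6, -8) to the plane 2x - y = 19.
d = |2(-7) + (-1)(-6) + 0(-8) - (19)| / √(2² + (-1)² + 0²) = 27/√5 = 12.07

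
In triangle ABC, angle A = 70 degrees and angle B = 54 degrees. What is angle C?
Sum of angles in a triangle = 180 degrees
Third angle = 180 - 70 - 54
Third angle = 56 degrees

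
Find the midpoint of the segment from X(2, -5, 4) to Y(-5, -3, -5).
Midpoint = ((2-5)/2, (-5-3)/2, (4-5)/2) = (-1.5, -4, -0.5)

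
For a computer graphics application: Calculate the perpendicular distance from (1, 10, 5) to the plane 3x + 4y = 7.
d = |3(1) + 4(10) + 0(5) - (7)| / √(3² + 4² + 0²) = 36/√25 = 7.2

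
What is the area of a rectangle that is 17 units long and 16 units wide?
Area = length * width
Area = 17 * 16
Area = 272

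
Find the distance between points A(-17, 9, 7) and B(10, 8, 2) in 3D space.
d = √[(27)² + (-1)² + (-5)²] = √755 = 27.48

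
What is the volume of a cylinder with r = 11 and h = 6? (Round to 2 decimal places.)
Volume = pi * r² * h
Volume = pi * 11² * 6
Volume = pi * 121 * 6
Volume = pi * 726
Volume = 2280.80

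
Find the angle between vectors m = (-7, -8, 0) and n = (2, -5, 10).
m·n = 26, |m|² = 113, |n|² = 129
cos θ = 26/√14577 ≈ 0.2153
θ ≈ 77.56°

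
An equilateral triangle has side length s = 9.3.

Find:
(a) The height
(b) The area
(a) Height h = s·√3/2 = 9.3·√3/2 = 8.054
(b) Area = (√3/4)·s² = (√3/4)·9.3² = (√3/4)·86.49 = 37.45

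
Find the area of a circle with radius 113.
Area = pi * r²
Area = pi * 113²
Area = pi * 12769
Area = 40115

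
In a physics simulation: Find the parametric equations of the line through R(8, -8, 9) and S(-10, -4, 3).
Direction vector d = S - R = (-18, 4, -6)
x = 8 - 18t, y = -8 + 4t, z = 9 - 6t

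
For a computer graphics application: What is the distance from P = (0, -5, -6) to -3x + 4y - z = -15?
d = |(-3)(0) + 4(-5) + (-1)(-6) - (-15)| / √((-3)² + 4² + (-1)²) = 1/√26 = 0.1961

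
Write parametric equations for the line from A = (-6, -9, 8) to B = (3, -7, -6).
Direction vector d = B - A = (9, 2, -14)
x = -6 + 9t, y = -9 + 2t, z = 8 - 14t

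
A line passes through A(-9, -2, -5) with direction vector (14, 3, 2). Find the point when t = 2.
P(2) = (-9 + 14(2), -2 + 3(2), -5 + 2(2)) = (19, 4, -1)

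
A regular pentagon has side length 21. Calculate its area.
For a regular 5-gon with side length s = 21:
Apothem a = s / (2*tan(pi/5)) = 21 / (2*tan(pi/5)) ≈ 14.452
Perimeter P = 5 * 21 = 105
Area = (1/2) * P * a = (1/2) * 105 * 14.452 = 758.73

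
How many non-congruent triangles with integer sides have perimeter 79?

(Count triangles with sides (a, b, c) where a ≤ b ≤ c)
With a ≤ b ≤ c and a + b + c = 79, the triangle inequality a + b > c gives c < 79/2, so c ≤ 39.
Iterate a from 1 to ⌊p/3⌋ = 26; for each a, b ranges from a to ⌊(p−a)/2⌋ with c = p − a − b, keeping only c ≥ b.
Triples: (1, 39, 39), (2, 38, 39), (3, 37, 39), …
Count = 140 triangles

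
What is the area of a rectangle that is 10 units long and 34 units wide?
Area = length * width
Area = 10 * 34
Area = 340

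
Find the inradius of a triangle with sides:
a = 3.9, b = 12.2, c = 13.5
s = (a+b+c)/2 = (3.9+12.2+13.5)/2 = 14.8
Area = √(s(s-a)(s-b)(s-c)) = √(14.8·10.9·2.6·1.3) = 23.3508
r = Area/s = 23.3508/14.8 = 1.578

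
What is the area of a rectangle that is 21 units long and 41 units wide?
Area = length * width
Area = 21 * 41
Area = 861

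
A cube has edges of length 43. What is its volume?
Volume = s³
Volume = 43³
Volume = 79507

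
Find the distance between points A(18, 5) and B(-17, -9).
Using the distance formula: d = sqrt((x₂-x₁)² + (y₂-y₁)²)
dx = (-17) - 18 = -35
dy = (-9) - 5 = -14
d = sqrt((-35)² + (-14)²) = sqrt(1225 + 196) = sqrt(1421) = 37.70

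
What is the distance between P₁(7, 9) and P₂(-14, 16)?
Using the distance formula: d = sqrt((x₂-x₁)² + (y₂-y₁)²)
dx = (-14) - 7 = -21
dy = 16 - 9 = 7
d = sqrt((-21)² + 7²) = sqrt(441 + 49) = sqrt(490) = 22.14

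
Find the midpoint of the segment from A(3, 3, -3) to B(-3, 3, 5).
Midpoint = ((3-3)/2, (3+3)/2, (-3+5)/2) = (0, 3, 1)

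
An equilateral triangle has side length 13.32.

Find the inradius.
For an equilateral triangle, r = s/(2√3) where s is the side.
r = 13.32/(2√3) = 13.32/3.464102 = 3.845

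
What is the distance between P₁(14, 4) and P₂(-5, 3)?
Using the distance formula: d = sqrt((x₂-x₁)² + (y₂-y₁)²)
dx = (-5) - 14 = -19
dy = 3 - 4 = -1
d = sqrt((-19)² + (-1)²) = sqrt(361 + 1) = sqrt(362) = 19.03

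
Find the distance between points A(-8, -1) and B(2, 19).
Using the distance formula: d = sqrt((x₂-x₁)² + (y₂-y₁)²)
dx = 2 - (-8) = 10
dy = 19 - (-1) = 20
d = sqrt(10² + 20²) = sqrt(100 + 400) = sqrt(500) = 22.36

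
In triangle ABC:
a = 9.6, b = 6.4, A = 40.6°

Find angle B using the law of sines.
sin(B)/b = sin(A)/a
sin(B) = b·sin(A)/a = 6.4·sin(40.6°)/9.6 = 0.433849
B = arcsin(0.433849) = 25.71°  (b ≤ a, so B ≤ A and the acute solution is unique)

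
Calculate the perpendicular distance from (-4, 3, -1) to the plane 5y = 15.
d = |0(-4) + 5(3) + 0(-1) - (15)| / √(0² + 5² + 0²) = 0/√25 = 0.0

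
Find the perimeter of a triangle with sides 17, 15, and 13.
Perimeter = sum of all sides
Perimeter = 17 + 15 + 13
Perimeter = 45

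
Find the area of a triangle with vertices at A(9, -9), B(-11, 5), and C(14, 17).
Using the coordinate formula: Area = (1/2)|x₁(y₂-y₃) + x₂(y₃-y₁) + x₃(y₁-y₂)|
Area = (1/2)|9(5-17) + (-11)(17-(-9)) + 14((-9)-5)|
Area = (1/2)|9*(-12) + (-11)*26 + 14*(-14)|
Area = (1/2)|(-108) + (-286) + (-196)|
Area = (1/2)*590 = 295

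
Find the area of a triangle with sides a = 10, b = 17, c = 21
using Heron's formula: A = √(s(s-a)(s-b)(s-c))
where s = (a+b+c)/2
s = (10+17+21)/2 = 24
A = √(24·14·7·3) = √7056 = 84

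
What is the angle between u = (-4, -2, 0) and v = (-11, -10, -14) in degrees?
u·v = 64, |u|² = 20, |v|² = 417
cos θ = 64/√8340 ≈ 0.7008
θ ≈ 45.51°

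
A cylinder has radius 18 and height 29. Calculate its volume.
Volume = pi * r² * h
Volume = pi * 18² * 29
Volume = pi * 324 * 29
Volume = pi * 9396
Volume = 29518.40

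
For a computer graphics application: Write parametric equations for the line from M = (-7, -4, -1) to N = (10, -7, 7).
Direction vector d = N - M = (17, -3, 8)
x = -7 + 17t, y = -4 - 3t, z = -1 + 8t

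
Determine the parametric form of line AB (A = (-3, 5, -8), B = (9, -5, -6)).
Direction vector d = B - A = (12, -10, 2)
x = -3 + 12t, y = 5 - 10t, z = -8 + 2t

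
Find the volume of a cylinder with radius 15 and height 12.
Volume = pi * r² * h
Volume = pi * 15² * 12
Volume = pi * 225 * 12
Volume = pi * 2700
Volume = 8482.30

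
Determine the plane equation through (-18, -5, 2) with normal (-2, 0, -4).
d = n·P = (-2)(-18) + (0)(-5) + (-4)(2) = 28
Plane: -2x - 4z = 28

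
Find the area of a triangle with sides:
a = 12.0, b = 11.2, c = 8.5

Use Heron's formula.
s = (a+b+c)/2 = (12.0+11.2+8.5)/2 = 15.85
A = √(s(s-a)(s-b)(s-c)) = √(15.85·3.85·4.65·7.35)
A = √2085.6 = 45.67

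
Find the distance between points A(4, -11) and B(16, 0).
Using the distance formula: d = sqrt((x₂-x₁)² + (y₂-y₁)²)
dx = 16 - 4 = 12
dy = 0 - (-11) = 11
d = sqrt(12² + 11²) = sqrt(144 + 121) = sqrt(265) = 16.28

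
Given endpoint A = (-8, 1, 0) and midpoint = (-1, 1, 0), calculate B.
B = (2×(-1) - (-8), 2×1 - 1, 2×0 - 0) = (6, 1, 0)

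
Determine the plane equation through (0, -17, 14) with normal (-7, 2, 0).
d = n·P = (-7)(0) + (2)(-17) + (0)(14) = -34
Plane: -7x + 2y = -34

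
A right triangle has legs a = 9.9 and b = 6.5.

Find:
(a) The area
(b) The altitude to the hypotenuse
(a) Area = ½ab = ½·9.9·6.5 = 32.175
(b) Hypotenuse c = √(9.9² + 6.5²) = √140.26 = 11.8431
    Area = ½·c·h_c  →  h_c = 2·Area/c = 2·32.175/11.8431 = 5.434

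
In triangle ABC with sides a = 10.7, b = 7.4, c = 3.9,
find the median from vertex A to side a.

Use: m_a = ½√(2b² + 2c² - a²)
m_a = ½√(2·7.4² + 2·3.9² - 10.7²)
m_a = ½√(109.52 + 30.42 - 114.49) = ½√25.45 = 2.522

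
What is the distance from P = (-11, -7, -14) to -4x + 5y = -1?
d = |(-4)(-11) + 5(-7) + 0(-14) - (-1)| / √((-4)² + 5² + 0²) = 10/√41 = 1.562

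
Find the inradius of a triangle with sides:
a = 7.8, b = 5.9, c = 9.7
s = (a+b+c)/2 = (7.8+5.9+9.7)/2 = 11.7
Area = √(s(s-a)(s-b)(s-c)) = √(11.7·3.9·5.8·2) = 23.0067
r = Area/s = 23.0067/11.7 = 1.966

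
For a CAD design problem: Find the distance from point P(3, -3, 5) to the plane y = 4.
d = |0(3) + 1(-3) + 0(5) - (4)| / √(0² + 1² + 0²) = 7/√1 = 7.0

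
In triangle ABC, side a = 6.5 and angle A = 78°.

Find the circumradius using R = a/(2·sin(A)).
R = a/(2·sin(A)) = 6.5/(2·sin(78°))
R = 6.5/(2·0.978148) = 6.5/1.956295 = 3.323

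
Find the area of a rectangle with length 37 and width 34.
Area = length * width
Area = 37 * 34
Area = 1258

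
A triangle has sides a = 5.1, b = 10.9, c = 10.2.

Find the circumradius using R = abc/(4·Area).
s = (a+b+c)/2 = 13.1
Area = √(s(s-a)(s-b)(s-c)) = √(13.1·8·2.2·2.9) = 25.8578
R = abc/(4·Area) = (5.1·10.9·10.2)/(4·25.8578) = 567.018/103.4312 = 5.482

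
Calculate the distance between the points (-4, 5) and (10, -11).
Using the distance formula: d = sqrt((x₂-x₁)² + (y₂-y₁)²)
dx = 10 - (-4) = 14
dy = (-11) - 5 = -16
d = sqrt(14² + (-16)²) = sqrt(196 + 256) = sqrt(452) = 21.26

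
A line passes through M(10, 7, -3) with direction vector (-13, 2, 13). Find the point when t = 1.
P(1) = (10 + (-13)(1), 7 + 2(1), -3 + 13(1)) = (-3, 9, 10)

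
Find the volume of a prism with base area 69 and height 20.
Volume = base area * height
Volume = 69 * 20
Volume = 1380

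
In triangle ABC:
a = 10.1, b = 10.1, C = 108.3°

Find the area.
Using A = ½ab·sin(C):
A = ½·10.1·10.1·sin(108.3°) = ½·102.01·0.949425 = 48.43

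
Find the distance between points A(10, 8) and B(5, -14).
Using the distance formula: d = sqrt((x₂-x₁)² + (y₂-y₁)²)
dx = 5 - 10 = -5
dy = (-14) - 8 = -22
d = sqrt((-5)² + (-22)²) = sqrt(25 + 484) = sqrt(509) = 22.56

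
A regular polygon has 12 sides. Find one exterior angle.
Exterior angle of a regular n-gon = 360/n
Exterior angle = 360/12
Exterior angle = 30 degrees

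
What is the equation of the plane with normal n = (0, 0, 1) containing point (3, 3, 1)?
d = n·P = (0)(3) + (0)(3) + (1)(1) = 1
Plane: z = 1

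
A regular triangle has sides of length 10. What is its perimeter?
Perimeter = number of sides * side length
Perimeter = 3 * 10
Perimeter = 30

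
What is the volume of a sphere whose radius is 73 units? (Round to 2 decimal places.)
Volume = (4/3) * pi * r³
Volume = (4/3) * pi * 73³
Volume = (4/3) * pi * 389017
Volume = 1629510.60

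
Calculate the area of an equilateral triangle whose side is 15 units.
Area = (sqrt(3)/4) * s²
Area = (sqrt(3)/4) * 15²
Area = (sqrt(3)/4) * 225
Area = 97.43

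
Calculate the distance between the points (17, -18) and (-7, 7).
Using the distance formula: d = sqrt((x₂-x₁)² + (y₂-y₁)²)
dx = (-7) - 17 = -24
dy = 7 - (-18) = 25
d = sqrt((-24)² + 25²) = sqrt(576 + 625) = sqrt(1201) = 34.66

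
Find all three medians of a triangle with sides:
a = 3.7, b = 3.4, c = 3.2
Using m_x = ½√(2y² + 2z² - x²):
m_a = ½√(2·3.4² + 2·3.2² - 3.7²) = ½√29.91 = 2.735
m_b = ½√(2·3.7² + 2·3.2² - 3.4²) = ½√36.3 = 3.012
m_c = ½√(2·3.7² + 2·3.4² - 3.2²) = ½√40.26 = 3.173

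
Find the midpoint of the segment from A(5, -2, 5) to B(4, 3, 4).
Midpoint = ((5+4)/2, (-2+3)/2, (5+4)/2) = (4.5, 0.5, 4.5)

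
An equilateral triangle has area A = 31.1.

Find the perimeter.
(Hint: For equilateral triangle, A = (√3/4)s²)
A = (√3/4)s²  →  s² = 4A/√3 = 4·31.1/√3 = 71.8224
s = 8.47481
Perimeter = 3s = 25.42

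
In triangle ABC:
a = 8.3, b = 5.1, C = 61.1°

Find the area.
Using A = ½ab·sin(C):
A = ½·8.3·5.1·sin(61.1°) = ½·42.33·0.875465 = 18.53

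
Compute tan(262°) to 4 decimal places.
tan(262 degrees) = 7.1154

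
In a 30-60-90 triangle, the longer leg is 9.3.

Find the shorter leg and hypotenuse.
In a 30-60-90 triangle, sides are in ratio 1 : √3 : 2.
Long leg = short leg·√3  →  short leg = 9.3/√3 = 5.369
Hypotenuse = 2·(short leg) = 2·9.3/√3 = 10.74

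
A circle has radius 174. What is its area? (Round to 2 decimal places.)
Area = pi * r²
Area = pi * 174²
Area = pi * 30276
Area = 95114.86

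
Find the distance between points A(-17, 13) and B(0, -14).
Using the distance formula: d = sqrt((x₂-x₁)² + (y₂-y₁)²)
dx = 0 - (-17) = 17
dy = (-14) - 13 = -27
d = sqrt(17² + (-27)²) = sqrt(289 + 729) = sqrt(1018) = 31.91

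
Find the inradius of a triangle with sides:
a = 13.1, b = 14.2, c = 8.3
s = (a+b+c)/2 = (13.1+14.2+8.3)/2 = 17.8
Area = √(s(s-a)(s-b)(s-c)) = √(17.8·4.7·3.6·9.5) = 53.4899
r = Area/s = 53.4899/17.8 = 3.005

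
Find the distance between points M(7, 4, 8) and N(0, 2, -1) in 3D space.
d = √[(-7)² + (-2)² + (-9)²] = √134 = 11.58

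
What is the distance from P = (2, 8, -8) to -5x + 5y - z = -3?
d = |(-5)(2) + 5(8) + (-1)(-8) - (-3)| / √((-5)² + 5² + (-1)²) = 41/√51 = 5.741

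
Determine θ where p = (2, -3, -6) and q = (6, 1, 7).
p·q = -33, |p|² = 49, |q|² = 86
cos θ = -33/√4214 ≈ -0.5084
θ ≈ 120.6°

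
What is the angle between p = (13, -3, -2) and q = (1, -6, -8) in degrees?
p·q = 47, |p|² = 182, |q|² = 101
cos θ = 47/√18382 ≈ 0.3467
θ ≈ 69.72°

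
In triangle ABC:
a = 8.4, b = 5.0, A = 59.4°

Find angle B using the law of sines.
sin(B)/b = sin(A)/a
sin(B) = b·sin(A)/a = 5.0·sin(59.4°)/8.4 = 0.512346
B = arcsin(0.512346) = 30.82°  (b ≤ a, so B ≤ A and the acute solution is unique)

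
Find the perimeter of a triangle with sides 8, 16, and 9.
Perimeter = sum of all sides
Perimeter = 8 + 16 + 9
Perimeter = 33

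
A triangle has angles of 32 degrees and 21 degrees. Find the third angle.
Sum of angles in a triangle = 180 degrees
Third angle = 180 - 32 - 21
Third angle = 127 degrees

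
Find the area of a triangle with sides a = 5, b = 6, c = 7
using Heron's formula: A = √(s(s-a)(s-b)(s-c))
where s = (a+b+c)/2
s = (5+6+7)/2 = 9
A = √(9·4·3·2) = √216 = 14.7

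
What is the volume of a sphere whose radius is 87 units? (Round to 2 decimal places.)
Volume = (4/3) * pi * r³
Volume = (4/3) * pi * 87³
Volume = (4/3) * pi * 658503
Volume = 2758330.92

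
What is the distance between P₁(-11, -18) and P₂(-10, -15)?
Using the distance formula: d = sqrt((x₂-x₁)² + (y₂-y₁)²)
dx = (-10) - (-11) = 1
dy = (-15) - (-18) = 3
d = sqrt(1² + 3²) = sqrt(1 + 9) = sqrt(10) = 3.16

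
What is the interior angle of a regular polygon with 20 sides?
Interior angle of a regular n-gon = (n-2)*180/n
Interior angle = (20-2)*180/20
Interior angle = 18*180/20
Interior angle = 3240/20
Interior angle = 162 degrees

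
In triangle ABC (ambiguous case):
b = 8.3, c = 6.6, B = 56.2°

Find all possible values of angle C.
sin(C)/c = sin(B)/b  →  sin(C) = c·sin(B)/b = 6.6·sin(56.2°)/8.3 = 0.660783
C₁ = arcsin(0.660783) = 41.36°,  C₂ = 180° - C₁ = 138.64°
Check C₂: A = 180° - 56.2° - 138.64° = -14.84° ≤ 0, rejected
C = 41.36° (one solution)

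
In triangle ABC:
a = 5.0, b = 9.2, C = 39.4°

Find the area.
Using A = ½ab·sin(C):
A = ½·5.0·9.2·sin(39.4°) = ½·46·0.634731 = 14.6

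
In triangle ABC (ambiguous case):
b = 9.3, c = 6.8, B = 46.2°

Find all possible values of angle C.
sin(C)/c = sin(B)/b  →  sin(C) = c·sin(B)/b = 6.8·sin(46.2°)/9.3 = 0.527739
C₁ = arcsin(0.527739) = 31.85°,  C₂ = 180° - C₁ = 148.15°
Check C₂: A = 180° - 46.2° - 148.15° = -14.35° ≤ 0, rejected
C = 31.85° (one solution)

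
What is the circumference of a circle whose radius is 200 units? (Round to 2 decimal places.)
Circumference = 2 * pi * r
Circumference = 2 * pi * 200
Circumference = 1256.64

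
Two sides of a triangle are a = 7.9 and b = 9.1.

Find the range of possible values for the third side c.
By the triangle inequality: |a - b| < c < a + b
|7.9 - 9.1| < c < 7.9 + 9.1
1.2 < c < 17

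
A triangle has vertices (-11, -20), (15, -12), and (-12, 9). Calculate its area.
Using the coordinate formula: Area = (1/2)|x₁(y₂-y₃) + x₂(y₃-y₁) + x₃(y₁-y₂)|
Area = (1/2)|(-11)((-12)-9) + 15(9-(-20)) + (-12)((-20)-(-12))|
Area = (1/2)|(-11)*(-21) + 15*29 + (-12)*(-8)|
Area = (1/2)|231 + 435 + 96|
Area = (1/2)*762 = 381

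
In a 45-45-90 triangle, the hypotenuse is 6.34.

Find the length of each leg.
In a 45-45-90 triangle, hypotenuse = leg·√2  →  leg = hypotenuse/√2
leg = 6.34/√2 = 4.483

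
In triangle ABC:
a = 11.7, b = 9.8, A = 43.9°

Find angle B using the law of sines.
sin(B)/b = sin(A)/a
sin(B) = b·sin(A)/a = 9.8·sin(43.9°)/11.7 = 0.580798
B = arcsin(0.580798) = 35.51°  (b ≤ a, so B ≤ A and the acute solution is unique)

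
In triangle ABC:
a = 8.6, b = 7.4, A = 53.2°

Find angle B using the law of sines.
sin(B)/b = sin(A)/a
sin(B) = b·sin(A)/a = 7.4·sin(53.2°)/8.6 = 0.689001
B = arcsin(0.689001) = 43.55°  (b ≤ a, so B ≤ A and the acute solution is unique)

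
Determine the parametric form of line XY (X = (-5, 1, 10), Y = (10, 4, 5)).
Direction vector d = Y - X = (15, 3, -5)
x = -5 + 15t, y = 1 + 3t, z = 10 - 5t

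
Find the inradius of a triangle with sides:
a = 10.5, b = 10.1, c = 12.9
s = (a+b+c)/2 = (10.5+10.1+12.9)/2 = 16.75
Area = √(s(s-a)(s-b)(s-c)) = √(16.75·6.25·6.65·3.85) = 51.7712
r = Area/s = 51.7712/16.75 = 3.091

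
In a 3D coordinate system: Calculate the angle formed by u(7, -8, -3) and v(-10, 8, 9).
u·v = -161, |u|² = 122, |v|² = 245
cos θ = -161/√29890 ≈ -0.9312
θ ≈ 158.6°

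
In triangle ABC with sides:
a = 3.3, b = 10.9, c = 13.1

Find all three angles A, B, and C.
By the law of cosines:
cos(A) = (b² + c² - a²)/(2bc) = 0.978815  →  A = 11.81°
cos(B) = (a² + c² - b²)/(2ac) = 0.736641  →  B = 42.55°
cos(C) = (a² + b² - c²)/(2ab) = -0.582569  →  C = 125.6°
Check: A + B + C = 180.0° ✓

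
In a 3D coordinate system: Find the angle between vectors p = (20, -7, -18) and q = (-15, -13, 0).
p·q = -209, |p|² = 773, |q|² = 394
cos θ = -209/√304562 ≈ -0.3787
θ ≈ 112.3°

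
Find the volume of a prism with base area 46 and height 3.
Volume = base area * height
Volume = 46 * 3
Volume = 138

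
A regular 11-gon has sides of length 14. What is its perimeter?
Perimeter = number of sides * side length
Perimeter = 11 * 14
Perimeter = 154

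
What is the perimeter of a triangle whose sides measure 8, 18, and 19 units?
Perimeter = sum of all sides
Perimeter = 8 + 18 + 19
Perimeter = 45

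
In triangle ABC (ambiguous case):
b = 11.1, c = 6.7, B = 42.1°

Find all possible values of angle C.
sin(C)/c = sin(B)/b  →  sin(C) = c·sin(B)/b = 6.7·sin(42.1°)/11.1 = 0.404672
C₁ = arcsin(0.404672) = 23.87°,  C₂ = 180° - C₁ = 156.13°
Check C₂: A = 180° - 42.1° - 156.13° = -18.23° ≤ 0, rejected
C = 23.87° (one solution)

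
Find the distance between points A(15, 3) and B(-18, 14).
Using the distance formula: d = sqrt((x₂-x₁)² + (y₂-y₁)²)
dx = (-18) - 15 = -33
dy = 14 - 3 = 11
d = sqrt((-33)² + 11²) = sqrt(1089 + 121) = sqrt(1210) = 34.79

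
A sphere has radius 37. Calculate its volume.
Volume = (4/3) * pi * r³
Volume = (4/3) * pi * 37³
Volume = (4/3) * pi * 50653
Volume = 212174.79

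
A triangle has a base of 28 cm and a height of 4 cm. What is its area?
Area = (1/2) * base * height
Area = (1/2) * 28 * 4
Area = 56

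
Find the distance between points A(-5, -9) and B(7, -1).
Using the distance formula: d = sqrt((x₂-x₁)² + (y₂-y₁)²)
dx = 7 - (-5) = 12
dy = (-1) - (-9) = 8
d = sqrt(12² + 8²) = sqrt(144 + 64) = sqrt(208) = 14.42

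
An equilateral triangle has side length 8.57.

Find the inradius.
For an equilateral triangle, r = s/(2√3) where s is the side.
r = 8.57/(2√3) = 8.57/3.464102 = 2.474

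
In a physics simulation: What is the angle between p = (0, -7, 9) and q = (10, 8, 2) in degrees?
p·q = -38, |p|² = 130, |q|² = 168
cos θ = -38/√21840 ≈ -0.2571
θ ≈ 104.9°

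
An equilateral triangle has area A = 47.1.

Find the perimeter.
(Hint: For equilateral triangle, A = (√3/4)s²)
A = (√3/4)s²  →  s² = 4A/√3 = 4·47.1/√3 = 108.773
s = 10.4294
Perimeter = 3s = 31.29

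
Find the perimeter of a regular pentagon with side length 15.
Perimeter = number of sides * side length
Perimeter = 5 * 15
Perimeter = 75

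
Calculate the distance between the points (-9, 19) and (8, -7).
Using the distance formula: d = sqrt((x₂-x₁)² + (y₂-y₁)²)
dx = 8 - (-9) = 17
dy = (-7) - 19 = -26
d = sqrt(17² + (-26)²) = sqrt(289 + 676) = sqrt(965) = 31.06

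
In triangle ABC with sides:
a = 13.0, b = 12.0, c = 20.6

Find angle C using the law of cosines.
cos(C) = (a² + b² - c²)/(2ab)
cos(C) = (13.0² + 12.0² - 20.6²)/(2·13.0·12.0) = -111.36/312 = -0.356923
C = arccos(-0.356923) = 110.9°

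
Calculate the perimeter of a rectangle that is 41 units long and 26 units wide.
Perimeter = 2 * (length + width)
Perimeter = 2 * (41 + 26)
Perimeter = 2 * 67
Perimeter = 134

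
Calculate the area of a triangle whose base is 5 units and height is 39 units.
Area = (1/2) * base * height
Area = (1/2) * 5 * 39
Area = 97.50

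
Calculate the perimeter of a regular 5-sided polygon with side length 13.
Perimeter = number of sides * side length
Perimeter = 5 * 13
Perimeter = 65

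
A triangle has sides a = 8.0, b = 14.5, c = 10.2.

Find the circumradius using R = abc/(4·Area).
s = (a+b+c)/2 = 16.35
Area = √(s(s-a)(s-b)(s-c)) = √(16.35·8.35·1.85·6.15) = 39.4117
R = abc/(4·Area) = (8.0·14.5·10.2)/(4·39.4117) = 1183.2/157.6468 = 7.505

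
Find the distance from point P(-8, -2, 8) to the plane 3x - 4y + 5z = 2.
d = |3(-8) + (-4)(-2) + 5(8) - (2)| / √(3² + (-4)² + 5²) = 22/√50 = 3.111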